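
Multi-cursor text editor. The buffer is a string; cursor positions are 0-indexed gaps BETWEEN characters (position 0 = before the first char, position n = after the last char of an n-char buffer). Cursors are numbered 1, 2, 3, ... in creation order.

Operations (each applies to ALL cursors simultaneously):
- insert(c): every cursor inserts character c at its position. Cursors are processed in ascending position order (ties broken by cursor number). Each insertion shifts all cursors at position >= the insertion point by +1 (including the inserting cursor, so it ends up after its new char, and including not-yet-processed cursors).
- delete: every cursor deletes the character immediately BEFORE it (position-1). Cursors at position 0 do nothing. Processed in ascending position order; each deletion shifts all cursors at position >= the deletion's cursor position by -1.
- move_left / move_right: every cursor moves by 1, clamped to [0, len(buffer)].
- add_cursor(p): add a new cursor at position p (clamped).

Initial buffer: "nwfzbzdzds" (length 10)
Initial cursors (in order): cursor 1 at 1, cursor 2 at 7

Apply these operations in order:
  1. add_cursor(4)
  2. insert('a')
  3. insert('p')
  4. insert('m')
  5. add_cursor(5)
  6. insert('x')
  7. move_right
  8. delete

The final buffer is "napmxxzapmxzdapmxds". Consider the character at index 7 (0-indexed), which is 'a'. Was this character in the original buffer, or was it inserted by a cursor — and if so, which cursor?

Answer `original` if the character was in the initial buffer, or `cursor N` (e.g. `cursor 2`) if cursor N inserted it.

After op 1 (add_cursor(4)): buffer="nwfzbzdzds" (len 10), cursors c1@1 c3@4 c2@7, authorship ..........
After op 2 (insert('a')): buffer="nawfzabzdazds" (len 13), cursors c1@2 c3@6 c2@10, authorship .1...3...2...
After op 3 (insert('p')): buffer="napwfzapbzdapzds" (len 16), cursors c1@3 c3@8 c2@13, authorship .11...33...22...
After op 4 (insert('m')): buffer="napmwfzapmbzdapmzds" (len 19), cursors c1@4 c3@10 c2@16, authorship .111...333...222...
After op 5 (add_cursor(5)): buffer="napmwfzapmbzdapmzds" (len 19), cursors c1@4 c4@5 c3@10 c2@16, authorship .111...333...222...
After op 6 (insert('x')): buffer="napmxwxfzapmxbzdapmxzds" (len 23), cursors c1@5 c4@7 c3@13 c2@20, authorship .1111.4..3333...2222...
After op 7 (move_right): buffer="napmxwxfzapmxbzdapmxzds" (len 23), cursors c1@6 c4@8 c3@14 c2@21, authorship .1111.4..3333...2222...
After op 8 (delete): buffer="napmxxzapmxzdapmxds" (len 19), cursors c1@5 c4@6 c3@11 c2@17, authorship .11114.3333..2222..
Authorship (.=original, N=cursor N): . 1 1 1 1 4 . 3 3 3 3 . . 2 2 2 2 . .
Index 7: author = 3

Answer: cursor 3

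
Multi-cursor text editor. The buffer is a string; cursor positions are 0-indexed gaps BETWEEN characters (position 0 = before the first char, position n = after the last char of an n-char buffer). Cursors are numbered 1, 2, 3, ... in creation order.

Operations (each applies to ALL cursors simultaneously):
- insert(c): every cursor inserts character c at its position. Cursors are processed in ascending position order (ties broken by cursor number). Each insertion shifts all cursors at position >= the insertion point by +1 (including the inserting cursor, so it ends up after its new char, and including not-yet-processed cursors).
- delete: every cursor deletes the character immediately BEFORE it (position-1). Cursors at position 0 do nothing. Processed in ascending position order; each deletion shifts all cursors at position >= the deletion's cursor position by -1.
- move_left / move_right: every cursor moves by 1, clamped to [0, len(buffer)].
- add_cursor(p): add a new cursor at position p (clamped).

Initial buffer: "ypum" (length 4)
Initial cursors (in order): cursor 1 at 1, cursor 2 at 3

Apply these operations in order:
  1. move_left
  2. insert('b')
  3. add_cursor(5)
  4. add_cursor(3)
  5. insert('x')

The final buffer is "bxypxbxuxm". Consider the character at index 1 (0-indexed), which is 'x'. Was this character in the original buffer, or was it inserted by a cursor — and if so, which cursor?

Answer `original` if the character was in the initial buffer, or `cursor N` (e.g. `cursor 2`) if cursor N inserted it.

Answer: cursor 1

Derivation:
After op 1 (move_left): buffer="ypum" (len 4), cursors c1@0 c2@2, authorship ....
After op 2 (insert('b')): buffer="bypbum" (len 6), cursors c1@1 c2@4, authorship 1..2..
After op 3 (add_cursor(5)): buffer="bypbum" (len 6), cursors c1@1 c2@4 c3@5, authorship 1..2..
After op 4 (add_cursor(3)): buffer="bypbum" (len 6), cursors c1@1 c4@3 c2@4 c3@5, authorship 1..2..
After op 5 (insert('x')): buffer="bxypxbxuxm" (len 10), cursors c1@2 c4@5 c2@7 c3@9, authorship 11..422.3.
Authorship (.=original, N=cursor N): 1 1 . . 4 2 2 . 3 .
Index 1: author = 1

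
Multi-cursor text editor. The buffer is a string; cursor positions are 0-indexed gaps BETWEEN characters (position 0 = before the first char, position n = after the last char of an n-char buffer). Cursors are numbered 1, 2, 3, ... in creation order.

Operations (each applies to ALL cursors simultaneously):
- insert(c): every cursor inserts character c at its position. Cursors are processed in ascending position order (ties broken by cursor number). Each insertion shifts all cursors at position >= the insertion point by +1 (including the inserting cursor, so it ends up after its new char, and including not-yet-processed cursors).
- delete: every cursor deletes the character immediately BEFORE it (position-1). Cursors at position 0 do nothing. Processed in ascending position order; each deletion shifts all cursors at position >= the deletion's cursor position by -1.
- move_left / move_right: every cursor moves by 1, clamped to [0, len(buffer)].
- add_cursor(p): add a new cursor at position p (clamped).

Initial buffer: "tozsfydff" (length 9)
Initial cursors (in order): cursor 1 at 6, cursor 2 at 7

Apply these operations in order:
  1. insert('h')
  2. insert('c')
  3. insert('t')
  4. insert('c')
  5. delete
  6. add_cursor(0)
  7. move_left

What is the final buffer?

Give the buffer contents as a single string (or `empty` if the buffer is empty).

After op 1 (insert('h')): buffer="tozsfyhdhff" (len 11), cursors c1@7 c2@9, authorship ......1.2..
After op 2 (insert('c')): buffer="tozsfyhcdhcff" (len 13), cursors c1@8 c2@11, authorship ......11.22..
After op 3 (insert('t')): buffer="tozsfyhctdhctff" (len 15), cursors c1@9 c2@13, authorship ......111.222..
After op 4 (insert('c')): buffer="tozsfyhctcdhctcff" (len 17), cursors c1@10 c2@15, authorship ......1111.2222..
After op 5 (delete): buffer="tozsfyhctdhctff" (len 15), cursors c1@9 c2@13, authorship ......111.222..
After op 6 (add_cursor(0)): buffer="tozsfyhctdhctff" (len 15), cursors c3@0 c1@9 c2@13, authorship ......111.222..
After op 7 (move_left): buffer="tozsfyhctdhctff" (len 15), cursors c3@0 c1@8 c2@12, authorship ......111.222..

Answer: tozsfyhctdhctff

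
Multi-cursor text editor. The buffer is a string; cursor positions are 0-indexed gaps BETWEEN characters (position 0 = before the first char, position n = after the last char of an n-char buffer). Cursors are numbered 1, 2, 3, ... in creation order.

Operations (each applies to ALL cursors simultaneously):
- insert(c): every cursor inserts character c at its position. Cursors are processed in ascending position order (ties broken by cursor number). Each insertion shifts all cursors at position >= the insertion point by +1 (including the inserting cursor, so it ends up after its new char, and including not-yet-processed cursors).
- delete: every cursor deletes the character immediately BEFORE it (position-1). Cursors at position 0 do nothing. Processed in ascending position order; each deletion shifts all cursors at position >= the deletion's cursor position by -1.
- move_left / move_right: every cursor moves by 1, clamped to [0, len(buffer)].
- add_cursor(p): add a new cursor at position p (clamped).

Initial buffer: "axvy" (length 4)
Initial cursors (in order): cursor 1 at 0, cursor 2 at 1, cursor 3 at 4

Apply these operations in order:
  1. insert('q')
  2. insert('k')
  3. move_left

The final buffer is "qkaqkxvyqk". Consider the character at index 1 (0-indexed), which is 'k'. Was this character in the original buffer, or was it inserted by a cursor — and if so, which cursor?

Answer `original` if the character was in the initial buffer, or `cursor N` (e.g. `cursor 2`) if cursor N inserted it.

After op 1 (insert('q')): buffer="qaqxvyq" (len 7), cursors c1@1 c2@3 c3@7, authorship 1.2...3
After op 2 (insert('k')): buffer="qkaqkxvyqk" (len 10), cursors c1@2 c2@5 c3@10, authorship 11.22...33
After op 3 (move_left): buffer="qkaqkxvyqk" (len 10), cursors c1@1 c2@4 c3@9, authorship 11.22...33
Authorship (.=original, N=cursor N): 1 1 . 2 2 . . . 3 3
Index 1: author = 1

Answer: cursor 1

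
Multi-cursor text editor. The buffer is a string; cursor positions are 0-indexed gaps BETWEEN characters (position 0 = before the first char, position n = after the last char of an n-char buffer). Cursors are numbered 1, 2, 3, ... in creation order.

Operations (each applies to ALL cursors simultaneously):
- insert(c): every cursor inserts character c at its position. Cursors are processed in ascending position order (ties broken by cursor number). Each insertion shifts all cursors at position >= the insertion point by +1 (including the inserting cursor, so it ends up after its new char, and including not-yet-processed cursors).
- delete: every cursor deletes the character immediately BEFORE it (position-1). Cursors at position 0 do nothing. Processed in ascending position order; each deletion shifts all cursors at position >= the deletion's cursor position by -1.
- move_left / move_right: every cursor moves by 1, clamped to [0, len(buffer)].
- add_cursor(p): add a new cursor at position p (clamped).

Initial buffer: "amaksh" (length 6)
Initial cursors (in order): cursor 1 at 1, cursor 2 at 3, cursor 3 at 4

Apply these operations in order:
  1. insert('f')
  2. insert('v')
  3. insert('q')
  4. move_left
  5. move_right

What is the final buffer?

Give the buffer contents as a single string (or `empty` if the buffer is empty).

After op 1 (insert('f')): buffer="afmafkfsh" (len 9), cursors c1@2 c2@5 c3@7, authorship .1..2.3..
After op 2 (insert('v')): buffer="afvmafvkfvsh" (len 12), cursors c1@3 c2@7 c3@10, authorship .11..22.33..
After op 3 (insert('q')): buffer="afvqmafvqkfvqsh" (len 15), cursors c1@4 c2@9 c3@13, authorship .111..222.333..
After op 4 (move_left): buffer="afvqmafvqkfvqsh" (len 15), cursors c1@3 c2@8 c3@12, authorship .111..222.333..
After op 5 (move_right): buffer="afvqmafvqkfvqsh" (len 15), cursors c1@4 c2@9 c3@13, authorship .111..222.333..

Answer: afvqmafvqkfvqsh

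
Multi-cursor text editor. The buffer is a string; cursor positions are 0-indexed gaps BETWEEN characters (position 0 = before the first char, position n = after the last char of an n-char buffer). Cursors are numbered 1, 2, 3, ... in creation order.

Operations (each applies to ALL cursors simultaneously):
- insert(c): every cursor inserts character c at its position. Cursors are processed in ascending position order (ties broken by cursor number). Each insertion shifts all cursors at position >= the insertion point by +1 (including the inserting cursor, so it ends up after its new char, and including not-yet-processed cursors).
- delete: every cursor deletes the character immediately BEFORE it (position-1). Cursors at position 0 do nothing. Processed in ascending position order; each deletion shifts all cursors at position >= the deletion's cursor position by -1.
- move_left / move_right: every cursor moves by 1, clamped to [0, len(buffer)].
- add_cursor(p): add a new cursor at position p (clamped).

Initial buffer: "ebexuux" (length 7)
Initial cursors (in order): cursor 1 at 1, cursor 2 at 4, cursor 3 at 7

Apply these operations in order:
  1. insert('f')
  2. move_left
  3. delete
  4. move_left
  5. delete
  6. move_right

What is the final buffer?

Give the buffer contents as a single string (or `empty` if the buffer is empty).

Answer: fefuf

Derivation:
After op 1 (insert('f')): buffer="efbexfuuxf" (len 10), cursors c1@2 c2@6 c3@10, authorship .1...2...3
After op 2 (move_left): buffer="efbexfuuxf" (len 10), cursors c1@1 c2@5 c3@9, authorship .1...2...3
After op 3 (delete): buffer="fbefuuf" (len 7), cursors c1@0 c2@3 c3@6, authorship 1..2..3
After op 4 (move_left): buffer="fbefuuf" (len 7), cursors c1@0 c2@2 c3@5, authorship 1..2..3
After op 5 (delete): buffer="fefuf" (len 5), cursors c1@0 c2@1 c3@3, authorship 1.2.3
After op 6 (move_right): buffer="fefuf" (len 5), cursors c1@1 c2@2 c3@4, authorship 1.2.3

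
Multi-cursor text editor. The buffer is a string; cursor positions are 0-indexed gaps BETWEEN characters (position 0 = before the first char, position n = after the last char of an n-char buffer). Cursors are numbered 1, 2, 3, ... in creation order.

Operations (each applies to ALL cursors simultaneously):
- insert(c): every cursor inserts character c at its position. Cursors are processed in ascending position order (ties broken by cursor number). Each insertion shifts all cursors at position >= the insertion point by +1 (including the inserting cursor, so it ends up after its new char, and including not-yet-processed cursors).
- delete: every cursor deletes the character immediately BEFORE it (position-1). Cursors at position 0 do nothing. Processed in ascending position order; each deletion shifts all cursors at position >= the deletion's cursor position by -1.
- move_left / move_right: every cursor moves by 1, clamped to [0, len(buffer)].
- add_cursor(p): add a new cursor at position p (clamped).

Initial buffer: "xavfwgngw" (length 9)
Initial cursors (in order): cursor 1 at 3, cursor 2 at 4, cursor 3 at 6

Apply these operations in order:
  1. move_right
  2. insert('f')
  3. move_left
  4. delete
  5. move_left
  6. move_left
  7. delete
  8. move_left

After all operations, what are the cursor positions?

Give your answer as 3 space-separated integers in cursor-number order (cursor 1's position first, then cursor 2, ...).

Answer: 0 0 0

Derivation:
After op 1 (move_right): buffer="xavfwgngw" (len 9), cursors c1@4 c2@5 c3@7, authorship .........
After op 2 (insert('f')): buffer="xavffwfgnfgw" (len 12), cursors c1@5 c2@7 c3@10, authorship ....1.2..3..
After op 3 (move_left): buffer="xavffwfgnfgw" (len 12), cursors c1@4 c2@6 c3@9, authorship ....1.2..3..
After op 4 (delete): buffer="xavffgfgw" (len 9), cursors c1@3 c2@4 c3@6, authorship ...12.3..
After op 5 (move_left): buffer="xavffgfgw" (len 9), cursors c1@2 c2@3 c3@5, authorship ...12.3..
After op 6 (move_left): buffer="xavffgfgw" (len 9), cursors c1@1 c2@2 c3@4, authorship ...12.3..
After op 7 (delete): buffer="vfgfgw" (len 6), cursors c1@0 c2@0 c3@1, authorship .2.3..
After op 8 (move_left): buffer="vfgfgw" (len 6), cursors c1@0 c2@0 c3@0, authorship .2.3..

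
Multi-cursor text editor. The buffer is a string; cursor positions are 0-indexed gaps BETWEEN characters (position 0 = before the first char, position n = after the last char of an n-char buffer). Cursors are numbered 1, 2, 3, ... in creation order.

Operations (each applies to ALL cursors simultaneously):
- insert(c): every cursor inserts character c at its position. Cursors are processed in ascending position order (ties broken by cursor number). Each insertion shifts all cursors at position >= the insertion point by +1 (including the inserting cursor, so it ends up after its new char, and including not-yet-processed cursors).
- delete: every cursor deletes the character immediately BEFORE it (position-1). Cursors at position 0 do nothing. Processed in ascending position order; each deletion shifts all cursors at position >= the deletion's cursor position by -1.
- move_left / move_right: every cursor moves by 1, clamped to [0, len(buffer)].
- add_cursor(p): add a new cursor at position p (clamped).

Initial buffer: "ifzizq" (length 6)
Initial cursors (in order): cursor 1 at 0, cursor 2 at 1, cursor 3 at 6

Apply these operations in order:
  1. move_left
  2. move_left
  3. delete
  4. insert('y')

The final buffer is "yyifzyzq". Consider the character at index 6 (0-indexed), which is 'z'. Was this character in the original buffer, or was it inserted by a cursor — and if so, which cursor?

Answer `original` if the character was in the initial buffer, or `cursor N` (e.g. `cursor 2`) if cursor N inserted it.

After op 1 (move_left): buffer="ifzizq" (len 6), cursors c1@0 c2@0 c3@5, authorship ......
After op 2 (move_left): buffer="ifzizq" (len 6), cursors c1@0 c2@0 c3@4, authorship ......
After op 3 (delete): buffer="ifzzq" (len 5), cursors c1@0 c2@0 c3@3, authorship .....
After op 4 (insert('y')): buffer="yyifzyzq" (len 8), cursors c1@2 c2@2 c3@6, authorship 12...3..
Authorship (.=original, N=cursor N): 1 2 . . . 3 . .
Index 6: author = original

Answer: original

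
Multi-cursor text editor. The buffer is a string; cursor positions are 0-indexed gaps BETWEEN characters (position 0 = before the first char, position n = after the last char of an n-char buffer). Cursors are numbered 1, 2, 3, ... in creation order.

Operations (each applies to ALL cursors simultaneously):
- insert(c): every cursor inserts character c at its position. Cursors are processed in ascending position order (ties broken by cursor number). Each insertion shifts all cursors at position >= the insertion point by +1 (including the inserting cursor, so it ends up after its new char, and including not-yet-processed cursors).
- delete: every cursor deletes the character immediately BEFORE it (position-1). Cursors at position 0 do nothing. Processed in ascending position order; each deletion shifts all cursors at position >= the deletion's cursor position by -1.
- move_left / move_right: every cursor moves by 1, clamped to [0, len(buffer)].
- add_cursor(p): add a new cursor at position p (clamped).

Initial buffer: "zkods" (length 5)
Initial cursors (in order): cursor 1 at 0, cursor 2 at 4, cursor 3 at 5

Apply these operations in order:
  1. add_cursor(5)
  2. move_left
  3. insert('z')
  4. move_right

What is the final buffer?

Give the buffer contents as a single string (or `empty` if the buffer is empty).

Answer: zzkozdzzs

Derivation:
After op 1 (add_cursor(5)): buffer="zkods" (len 5), cursors c1@0 c2@4 c3@5 c4@5, authorship .....
After op 2 (move_left): buffer="zkods" (len 5), cursors c1@0 c2@3 c3@4 c4@4, authorship .....
After op 3 (insert('z')): buffer="zzkozdzzs" (len 9), cursors c1@1 c2@5 c3@8 c4@8, authorship 1...2.34.
After op 4 (move_right): buffer="zzkozdzzs" (len 9), cursors c1@2 c2@6 c3@9 c4@9, authorship 1...2.34.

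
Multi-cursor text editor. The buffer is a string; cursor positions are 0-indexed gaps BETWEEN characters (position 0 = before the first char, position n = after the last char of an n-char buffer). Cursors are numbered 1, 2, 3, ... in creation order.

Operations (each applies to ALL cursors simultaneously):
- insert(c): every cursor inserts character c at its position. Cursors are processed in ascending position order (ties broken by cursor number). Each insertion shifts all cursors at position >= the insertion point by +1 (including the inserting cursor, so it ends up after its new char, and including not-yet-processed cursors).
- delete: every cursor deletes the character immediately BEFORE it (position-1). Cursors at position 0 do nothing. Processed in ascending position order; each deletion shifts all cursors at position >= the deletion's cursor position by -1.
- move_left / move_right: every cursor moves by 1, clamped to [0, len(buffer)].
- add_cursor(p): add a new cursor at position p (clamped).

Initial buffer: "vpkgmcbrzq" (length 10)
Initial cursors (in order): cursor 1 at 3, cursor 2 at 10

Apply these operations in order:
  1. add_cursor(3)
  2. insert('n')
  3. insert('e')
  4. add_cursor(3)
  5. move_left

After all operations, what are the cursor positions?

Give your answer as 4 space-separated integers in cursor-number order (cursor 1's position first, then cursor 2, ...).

Answer: 6 15 6 2

Derivation:
After op 1 (add_cursor(3)): buffer="vpkgmcbrzq" (len 10), cursors c1@3 c3@3 c2@10, authorship ..........
After op 2 (insert('n')): buffer="vpknngmcbrzqn" (len 13), cursors c1@5 c3@5 c2@13, authorship ...13.......2
After op 3 (insert('e')): buffer="vpknneegmcbrzqne" (len 16), cursors c1@7 c3@7 c2@16, authorship ...1313.......22
After op 4 (add_cursor(3)): buffer="vpknneegmcbrzqne" (len 16), cursors c4@3 c1@7 c3@7 c2@16, authorship ...1313.......22
After op 5 (move_left): buffer="vpknneegmcbrzqne" (len 16), cursors c4@2 c1@6 c3@6 c2@15, authorship ...1313.......22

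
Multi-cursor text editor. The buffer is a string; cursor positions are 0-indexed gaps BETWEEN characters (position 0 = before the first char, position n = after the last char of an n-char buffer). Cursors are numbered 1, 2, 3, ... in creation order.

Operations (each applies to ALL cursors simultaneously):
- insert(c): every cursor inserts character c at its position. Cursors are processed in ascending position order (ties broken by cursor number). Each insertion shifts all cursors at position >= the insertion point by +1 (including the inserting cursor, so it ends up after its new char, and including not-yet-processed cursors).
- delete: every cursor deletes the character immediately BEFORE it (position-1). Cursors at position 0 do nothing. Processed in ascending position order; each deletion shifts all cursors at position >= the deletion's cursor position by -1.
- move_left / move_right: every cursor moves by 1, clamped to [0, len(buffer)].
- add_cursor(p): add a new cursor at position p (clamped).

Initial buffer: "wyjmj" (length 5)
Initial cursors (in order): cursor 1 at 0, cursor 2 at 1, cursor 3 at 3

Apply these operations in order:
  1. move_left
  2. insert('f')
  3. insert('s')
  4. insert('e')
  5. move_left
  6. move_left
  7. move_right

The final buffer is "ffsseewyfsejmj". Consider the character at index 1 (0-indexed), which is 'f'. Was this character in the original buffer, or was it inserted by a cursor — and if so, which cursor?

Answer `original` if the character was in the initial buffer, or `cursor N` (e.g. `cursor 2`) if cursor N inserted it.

After op 1 (move_left): buffer="wyjmj" (len 5), cursors c1@0 c2@0 c3@2, authorship .....
After op 2 (insert('f')): buffer="ffwyfjmj" (len 8), cursors c1@2 c2@2 c3@5, authorship 12..3...
After op 3 (insert('s')): buffer="ffsswyfsjmj" (len 11), cursors c1@4 c2@4 c3@8, authorship 1212..33...
After op 4 (insert('e')): buffer="ffsseewyfsejmj" (len 14), cursors c1@6 c2@6 c3@11, authorship 121212..333...
After op 5 (move_left): buffer="ffsseewyfsejmj" (len 14), cursors c1@5 c2@5 c3@10, authorship 121212..333...
After op 6 (move_left): buffer="ffsseewyfsejmj" (len 14), cursors c1@4 c2@4 c3@9, authorship 121212..333...
After op 7 (move_right): buffer="ffsseewyfsejmj" (len 14), cursors c1@5 c2@5 c3@10, authorship 121212..333...
Authorship (.=original, N=cursor N): 1 2 1 2 1 2 . . 3 3 3 . . .
Index 1: author = 2

Answer: cursor 2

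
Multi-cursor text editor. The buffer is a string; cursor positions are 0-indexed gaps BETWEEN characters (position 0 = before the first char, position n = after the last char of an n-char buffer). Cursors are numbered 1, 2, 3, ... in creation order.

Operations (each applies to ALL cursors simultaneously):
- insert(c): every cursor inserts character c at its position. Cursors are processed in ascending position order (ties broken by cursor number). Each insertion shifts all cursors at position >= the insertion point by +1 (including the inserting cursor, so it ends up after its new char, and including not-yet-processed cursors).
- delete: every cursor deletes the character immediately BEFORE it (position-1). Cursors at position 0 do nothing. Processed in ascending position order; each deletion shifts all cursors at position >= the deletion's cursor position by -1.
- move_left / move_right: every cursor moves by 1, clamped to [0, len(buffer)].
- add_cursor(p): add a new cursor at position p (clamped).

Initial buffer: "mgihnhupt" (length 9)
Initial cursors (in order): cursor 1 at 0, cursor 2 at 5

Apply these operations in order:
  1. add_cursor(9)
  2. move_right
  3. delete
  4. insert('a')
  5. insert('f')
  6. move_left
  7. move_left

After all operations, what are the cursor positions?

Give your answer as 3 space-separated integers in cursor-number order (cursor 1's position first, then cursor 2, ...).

Answer: 0 6 10

Derivation:
After op 1 (add_cursor(9)): buffer="mgihnhupt" (len 9), cursors c1@0 c2@5 c3@9, authorship .........
After op 2 (move_right): buffer="mgihnhupt" (len 9), cursors c1@1 c2@6 c3@9, authorship .........
After op 3 (delete): buffer="gihnup" (len 6), cursors c1@0 c2@4 c3@6, authorship ......
After op 4 (insert('a')): buffer="agihnaupa" (len 9), cursors c1@1 c2@6 c3@9, authorship 1....2..3
After op 5 (insert('f')): buffer="afgihnafupaf" (len 12), cursors c1@2 c2@8 c3@12, authorship 11....22..33
After op 6 (move_left): buffer="afgihnafupaf" (len 12), cursors c1@1 c2@7 c3@11, authorship 11....22..33
After op 7 (move_left): buffer="afgihnafupaf" (len 12), cursors c1@0 c2@6 c3@10, authorship 11....22..33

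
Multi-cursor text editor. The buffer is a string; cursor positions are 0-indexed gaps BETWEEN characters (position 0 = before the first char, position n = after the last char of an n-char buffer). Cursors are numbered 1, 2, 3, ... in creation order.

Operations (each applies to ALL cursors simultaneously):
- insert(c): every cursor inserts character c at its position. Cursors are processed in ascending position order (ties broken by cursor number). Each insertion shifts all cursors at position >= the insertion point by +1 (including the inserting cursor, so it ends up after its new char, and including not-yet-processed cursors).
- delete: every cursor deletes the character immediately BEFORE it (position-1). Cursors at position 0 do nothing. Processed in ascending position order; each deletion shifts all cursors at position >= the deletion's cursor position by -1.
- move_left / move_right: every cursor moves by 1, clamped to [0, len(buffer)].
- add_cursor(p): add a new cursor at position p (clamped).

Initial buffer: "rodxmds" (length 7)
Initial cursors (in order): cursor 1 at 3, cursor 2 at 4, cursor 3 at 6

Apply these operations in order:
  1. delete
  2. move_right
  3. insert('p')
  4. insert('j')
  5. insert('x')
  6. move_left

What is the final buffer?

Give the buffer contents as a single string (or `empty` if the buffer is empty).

After op 1 (delete): buffer="roms" (len 4), cursors c1@2 c2@2 c3@3, authorship ....
After op 2 (move_right): buffer="roms" (len 4), cursors c1@3 c2@3 c3@4, authorship ....
After op 3 (insert('p')): buffer="romppsp" (len 7), cursors c1@5 c2@5 c3@7, authorship ...12.3
After op 4 (insert('j')): buffer="romppjjspj" (len 10), cursors c1@7 c2@7 c3@10, authorship ...1212.33
After op 5 (insert('x')): buffer="romppjjxxspjx" (len 13), cursors c1@9 c2@9 c3@13, authorship ...121212.333
After op 6 (move_left): buffer="romppjjxxspjx" (len 13), cursors c1@8 c2@8 c3@12, authorship ...121212.333

Answer: romppjjxxspjx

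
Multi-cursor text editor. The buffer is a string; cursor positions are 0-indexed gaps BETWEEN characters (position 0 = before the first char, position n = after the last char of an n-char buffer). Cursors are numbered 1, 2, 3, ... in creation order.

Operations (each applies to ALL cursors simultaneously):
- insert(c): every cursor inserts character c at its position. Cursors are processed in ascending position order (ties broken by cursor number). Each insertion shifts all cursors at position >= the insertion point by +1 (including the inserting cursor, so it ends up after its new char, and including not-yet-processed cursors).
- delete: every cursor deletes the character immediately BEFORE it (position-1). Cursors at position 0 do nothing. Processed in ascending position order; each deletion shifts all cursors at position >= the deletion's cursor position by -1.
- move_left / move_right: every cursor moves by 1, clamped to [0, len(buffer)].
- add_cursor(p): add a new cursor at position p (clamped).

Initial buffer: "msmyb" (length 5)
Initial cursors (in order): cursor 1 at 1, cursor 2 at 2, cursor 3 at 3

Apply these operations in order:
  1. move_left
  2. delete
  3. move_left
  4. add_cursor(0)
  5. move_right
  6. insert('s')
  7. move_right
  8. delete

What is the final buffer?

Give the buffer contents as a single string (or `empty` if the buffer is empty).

Answer: msb

Derivation:
After op 1 (move_left): buffer="msmyb" (len 5), cursors c1@0 c2@1 c3@2, authorship .....
After op 2 (delete): buffer="myb" (len 3), cursors c1@0 c2@0 c3@0, authorship ...
After op 3 (move_left): buffer="myb" (len 3), cursors c1@0 c2@0 c3@0, authorship ...
After op 4 (add_cursor(0)): buffer="myb" (len 3), cursors c1@0 c2@0 c3@0 c4@0, authorship ...
After op 5 (move_right): buffer="myb" (len 3), cursors c1@1 c2@1 c3@1 c4@1, authorship ...
After op 6 (insert('s')): buffer="mssssyb" (len 7), cursors c1@5 c2@5 c3@5 c4@5, authorship .1234..
After op 7 (move_right): buffer="mssssyb" (len 7), cursors c1@6 c2@6 c3@6 c4@6, authorship .1234..
After op 8 (delete): buffer="msb" (len 3), cursors c1@2 c2@2 c3@2 c4@2, authorship .1.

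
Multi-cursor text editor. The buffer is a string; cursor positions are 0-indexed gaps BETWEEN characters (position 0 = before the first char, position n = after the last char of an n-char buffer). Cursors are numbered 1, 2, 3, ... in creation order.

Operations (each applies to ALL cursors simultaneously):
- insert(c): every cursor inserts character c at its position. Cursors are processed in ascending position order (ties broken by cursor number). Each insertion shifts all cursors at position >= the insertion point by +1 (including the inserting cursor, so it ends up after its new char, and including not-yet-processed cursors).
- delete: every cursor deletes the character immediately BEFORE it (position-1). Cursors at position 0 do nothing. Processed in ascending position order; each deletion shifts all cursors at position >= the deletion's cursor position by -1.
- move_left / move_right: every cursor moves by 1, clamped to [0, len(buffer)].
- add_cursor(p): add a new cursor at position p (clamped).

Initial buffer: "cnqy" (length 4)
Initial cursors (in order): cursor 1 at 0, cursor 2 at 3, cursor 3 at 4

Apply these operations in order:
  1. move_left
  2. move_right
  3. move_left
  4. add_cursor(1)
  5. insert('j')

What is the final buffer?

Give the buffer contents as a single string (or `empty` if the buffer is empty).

Answer: jcjnjqjy

Derivation:
After op 1 (move_left): buffer="cnqy" (len 4), cursors c1@0 c2@2 c3@3, authorship ....
After op 2 (move_right): buffer="cnqy" (len 4), cursors c1@1 c2@3 c3@4, authorship ....
After op 3 (move_left): buffer="cnqy" (len 4), cursors c1@0 c2@2 c3@3, authorship ....
After op 4 (add_cursor(1)): buffer="cnqy" (len 4), cursors c1@0 c4@1 c2@2 c3@3, authorship ....
After op 5 (insert('j')): buffer="jcjnjqjy" (len 8), cursors c1@1 c4@3 c2@5 c3@7, authorship 1.4.2.3.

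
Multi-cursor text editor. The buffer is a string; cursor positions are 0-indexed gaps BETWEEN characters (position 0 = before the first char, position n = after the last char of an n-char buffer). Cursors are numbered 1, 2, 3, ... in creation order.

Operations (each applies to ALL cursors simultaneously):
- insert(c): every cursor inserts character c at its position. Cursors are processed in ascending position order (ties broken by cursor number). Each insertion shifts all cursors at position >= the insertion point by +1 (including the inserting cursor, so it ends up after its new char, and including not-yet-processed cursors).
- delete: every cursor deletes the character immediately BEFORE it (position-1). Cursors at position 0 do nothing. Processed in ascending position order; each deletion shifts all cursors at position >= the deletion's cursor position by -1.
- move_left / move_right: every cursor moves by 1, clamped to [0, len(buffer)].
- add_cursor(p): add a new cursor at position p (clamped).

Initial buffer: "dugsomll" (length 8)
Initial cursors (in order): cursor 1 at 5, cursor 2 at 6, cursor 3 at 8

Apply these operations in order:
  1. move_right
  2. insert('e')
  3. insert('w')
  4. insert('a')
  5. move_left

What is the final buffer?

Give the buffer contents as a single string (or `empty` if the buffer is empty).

After op 1 (move_right): buffer="dugsomll" (len 8), cursors c1@6 c2@7 c3@8, authorship ........
After op 2 (insert('e')): buffer="dugsomelele" (len 11), cursors c1@7 c2@9 c3@11, authorship ......1.2.3
After op 3 (insert('w')): buffer="dugsomewlewlew" (len 14), cursors c1@8 c2@11 c3@14, authorship ......11.22.33
After op 4 (insert('a')): buffer="dugsomewalewalewa" (len 17), cursors c1@9 c2@13 c3@17, authorship ......111.222.333
After op 5 (move_left): buffer="dugsomewalewalewa" (len 17), cursors c1@8 c2@12 c3@16, authorship ......111.222.333

Answer: dugsomewalewalewa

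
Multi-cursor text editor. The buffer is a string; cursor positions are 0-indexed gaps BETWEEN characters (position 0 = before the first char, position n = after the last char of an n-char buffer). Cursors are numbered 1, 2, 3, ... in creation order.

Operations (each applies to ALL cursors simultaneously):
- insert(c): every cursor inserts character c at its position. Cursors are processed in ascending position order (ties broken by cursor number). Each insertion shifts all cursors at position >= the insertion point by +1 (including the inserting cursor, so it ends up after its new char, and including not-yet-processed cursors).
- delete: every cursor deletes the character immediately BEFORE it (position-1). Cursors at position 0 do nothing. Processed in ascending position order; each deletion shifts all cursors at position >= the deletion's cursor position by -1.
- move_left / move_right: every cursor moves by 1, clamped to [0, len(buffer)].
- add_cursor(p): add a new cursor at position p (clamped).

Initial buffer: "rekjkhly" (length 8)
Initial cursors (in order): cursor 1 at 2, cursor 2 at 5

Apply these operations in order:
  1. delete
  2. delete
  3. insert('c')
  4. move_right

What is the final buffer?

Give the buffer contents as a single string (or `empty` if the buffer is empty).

Answer: ckchly

Derivation:
After op 1 (delete): buffer="rkjhly" (len 6), cursors c1@1 c2@3, authorship ......
After op 2 (delete): buffer="khly" (len 4), cursors c1@0 c2@1, authorship ....
After op 3 (insert('c')): buffer="ckchly" (len 6), cursors c1@1 c2@3, authorship 1.2...
After op 4 (move_right): buffer="ckchly" (len 6), cursors c1@2 c2@4, authorship 1.2...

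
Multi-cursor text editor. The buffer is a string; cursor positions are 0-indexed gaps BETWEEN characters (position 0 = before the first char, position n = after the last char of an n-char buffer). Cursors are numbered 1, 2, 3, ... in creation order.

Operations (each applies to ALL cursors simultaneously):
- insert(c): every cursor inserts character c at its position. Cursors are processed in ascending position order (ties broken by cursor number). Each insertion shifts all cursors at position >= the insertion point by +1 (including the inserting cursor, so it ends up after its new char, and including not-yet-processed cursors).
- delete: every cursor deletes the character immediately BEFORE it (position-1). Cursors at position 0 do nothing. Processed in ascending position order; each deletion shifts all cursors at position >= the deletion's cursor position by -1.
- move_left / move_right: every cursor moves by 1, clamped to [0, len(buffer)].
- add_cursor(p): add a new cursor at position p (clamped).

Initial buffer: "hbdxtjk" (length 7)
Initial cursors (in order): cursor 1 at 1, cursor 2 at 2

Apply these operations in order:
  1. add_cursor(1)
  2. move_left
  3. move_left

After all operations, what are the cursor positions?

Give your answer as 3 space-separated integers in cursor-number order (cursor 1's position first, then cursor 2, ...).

After op 1 (add_cursor(1)): buffer="hbdxtjk" (len 7), cursors c1@1 c3@1 c2@2, authorship .......
After op 2 (move_left): buffer="hbdxtjk" (len 7), cursors c1@0 c3@0 c2@1, authorship .......
After op 3 (move_left): buffer="hbdxtjk" (len 7), cursors c1@0 c2@0 c3@0, authorship .......

Answer: 0 0 0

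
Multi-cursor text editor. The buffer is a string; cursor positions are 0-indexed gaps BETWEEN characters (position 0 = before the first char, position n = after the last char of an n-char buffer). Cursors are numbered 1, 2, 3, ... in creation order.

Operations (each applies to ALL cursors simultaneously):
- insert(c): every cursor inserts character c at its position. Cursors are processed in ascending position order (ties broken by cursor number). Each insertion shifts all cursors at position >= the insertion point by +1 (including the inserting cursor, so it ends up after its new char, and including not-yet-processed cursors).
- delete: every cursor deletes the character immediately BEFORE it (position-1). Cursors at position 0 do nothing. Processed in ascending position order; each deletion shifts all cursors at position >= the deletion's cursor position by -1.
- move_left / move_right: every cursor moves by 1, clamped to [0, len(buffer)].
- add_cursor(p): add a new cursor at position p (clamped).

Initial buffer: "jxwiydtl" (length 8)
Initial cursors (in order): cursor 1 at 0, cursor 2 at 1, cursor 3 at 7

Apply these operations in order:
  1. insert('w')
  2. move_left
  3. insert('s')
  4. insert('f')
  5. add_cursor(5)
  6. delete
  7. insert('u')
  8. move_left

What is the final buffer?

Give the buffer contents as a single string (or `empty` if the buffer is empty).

After op 1 (insert('w')): buffer="wjwxwiydtwl" (len 11), cursors c1@1 c2@3 c3@10, authorship 1.2......3.
After op 2 (move_left): buffer="wjwxwiydtwl" (len 11), cursors c1@0 c2@2 c3@9, authorship 1.2......3.
After op 3 (insert('s')): buffer="swjswxwiydtswl" (len 14), cursors c1@1 c2@4 c3@12, authorship 11.22......33.
After op 4 (insert('f')): buffer="sfwjsfwxwiydtsfwl" (len 17), cursors c1@2 c2@6 c3@15, authorship 111.222......333.
After op 5 (add_cursor(5)): buffer="sfwjsfwxwiydtsfwl" (len 17), cursors c1@2 c4@5 c2@6 c3@15, authorship 111.222......333.
After op 6 (delete): buffer="swjwxwiydtswl" (len 13), cursors c1@1 c2@3 c4@3 c3@11, authorship 11.2......33.
After op 7 (insert('u')): buffer="suwjuuwxwiydtsuwl" (len 17), cursors c1@2 c2@6 c4@6 c3@15, authorship 111.242......333.
After op 8 (move_left): buffer="suwjuuwxwiydtsuwl" (len 17), cursors c1@1 c2@5 c4@5 c3@14, authorship 111.242......333.

Answer: suwjuuwxwiydtsuwl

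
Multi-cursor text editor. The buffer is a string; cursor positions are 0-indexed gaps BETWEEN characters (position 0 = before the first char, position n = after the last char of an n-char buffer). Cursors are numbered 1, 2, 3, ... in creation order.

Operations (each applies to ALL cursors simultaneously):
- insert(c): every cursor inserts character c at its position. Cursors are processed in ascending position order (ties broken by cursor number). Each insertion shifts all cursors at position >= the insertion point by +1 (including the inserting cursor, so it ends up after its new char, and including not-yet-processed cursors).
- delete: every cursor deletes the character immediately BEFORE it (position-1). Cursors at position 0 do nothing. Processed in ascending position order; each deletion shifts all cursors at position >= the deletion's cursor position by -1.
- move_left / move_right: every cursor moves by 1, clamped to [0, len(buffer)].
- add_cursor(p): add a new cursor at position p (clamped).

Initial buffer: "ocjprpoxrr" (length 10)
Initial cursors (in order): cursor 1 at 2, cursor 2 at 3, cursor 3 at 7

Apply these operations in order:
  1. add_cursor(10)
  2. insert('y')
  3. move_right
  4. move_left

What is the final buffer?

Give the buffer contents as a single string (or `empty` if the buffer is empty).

Answer: ocyjyprpoyxrry

Derivation:
After op 1 (add_cursor(10)): buffer="ocjprpoxrr" (len 10), cursors c1@2 c2@3 c3@7 c4@10, authorship ..........
After op 2 (insert('y')): buffer="ocyjyprpoyxrry" (len 14), cursors c1@3 c2@5 c3@10 c4@14, authorship ..1.2....3...4
After op 3 (move_right): buffer="ocyjyprpoyxrry" (len 14), cursors c1@4 c2@6 c3@11 c4@14, authorship ..1.2....3...4
After op 4 (move_left): buffer="ocyjyprpoyxrry" (len 14), cursors c1@3 c2@5 c3@10 c4@13, authorship ..1.2....3...4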